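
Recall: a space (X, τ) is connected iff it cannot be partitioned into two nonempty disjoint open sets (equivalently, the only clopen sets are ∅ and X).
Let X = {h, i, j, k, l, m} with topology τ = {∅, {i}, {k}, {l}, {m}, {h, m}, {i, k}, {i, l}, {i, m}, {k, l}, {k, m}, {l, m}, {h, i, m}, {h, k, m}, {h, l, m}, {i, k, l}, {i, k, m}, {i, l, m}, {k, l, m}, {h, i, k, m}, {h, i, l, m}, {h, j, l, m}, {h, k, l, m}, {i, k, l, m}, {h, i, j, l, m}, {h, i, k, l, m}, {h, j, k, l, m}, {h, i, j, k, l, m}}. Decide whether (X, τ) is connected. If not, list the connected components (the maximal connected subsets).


(X, τ) is disconnected; components = [{i}, {k}, {h, j, l, m}].

Find clopen sets (U ∈ τ with X ∖ U ∈ τ):
  U = ∅, X ∖ U = {h, i, j, k, l, m} — both open, so U is clopen.
  U = {i}, X ∖ U = {h, j, k, l, m} — both open, so U is clopen.
  U = {k}, X ∖ U = {h, i, j, l, m} — both open, so U is clopen.
  U = {i, k}, X ∖ U = {h, j, l, m} — both open, so U is clopen.
  U = {h, j, l, m}, X ∖ U = {i, k} — both open, so U is clopen.
  U = {h, i, j, l, m}, X ∖ U = {k} — both open, so U is clopen.
  U = {h, j, k, l, m}, X ∖ U = {i} — both open, so U is clopen.
  U = {h, i, j, k, l, m}, X ∖ U = ∅ — both open, so U is clopen.
Nontrivial clopen(s) exist: e.g. {h, i, j, l, m}. So (X, τ) is disconnected.
Compute connected components by grouping points that agree on all clopens:
  component: {i}
  component: {k}
  component: {h, j, l, m}


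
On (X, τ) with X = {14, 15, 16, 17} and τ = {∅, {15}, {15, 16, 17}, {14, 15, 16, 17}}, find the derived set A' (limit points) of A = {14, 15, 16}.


A' = {14, 16, 17}

For each x ∈ X, list the open sets U ∈ τ with x ∈ U, then check whether U ∩ (A ∖ {x}) ≠ ∅ for every such U.
  x = 14: opens ∋ x are {14, 15, 16, 17}; each meets A ∖ {14}, so x IS a limit point.
  x = 15: open {15} ∋ x has {15} ∩ (A ∖ {15}) = ∅, so x is NOT a limit point.
  x = 16: opens ∋ x are {15, 16, 17}, {14, 15, 16, 17}; each meets A ∖ {16}, so x IS a limit point.
  x = 17: opens ∋ x are {15, 16, 17}, {14, 15, 16, 17}; each meets A ∖ {17}, so x IS a limit point.
Collecting: A' = {14, 16, 17}.


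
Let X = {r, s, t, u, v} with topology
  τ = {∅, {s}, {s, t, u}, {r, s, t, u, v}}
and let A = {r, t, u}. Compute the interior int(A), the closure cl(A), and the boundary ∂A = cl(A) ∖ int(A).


int(A) = ∅, cl(A) = {r, t, u, v}, ∂A = {r, t, u, v}.

Closed sets in (X, τ) are complements of opens:
  closed(X, τ) = {∅, {r, v}, {r, t, u, v}, {r, s, t, u, v}}.
int(A) = ⋃ {U ∈ τ : U ⊆ A}. Opens contained in A: ∅.
Taking the union of these: int(A) = ∅.
cl(A) = ⋂ {C closed : A ⊆ C}. Closed sets containing A: {r, t, u, v}, {r, s, t, u, v}.
Intersecting these: cl(A) = {r, t, u, v}.
∂A = cl(A) ∖ int(A) = {r, t, u, v} ∖ ∅ = {r, t, u, v}.


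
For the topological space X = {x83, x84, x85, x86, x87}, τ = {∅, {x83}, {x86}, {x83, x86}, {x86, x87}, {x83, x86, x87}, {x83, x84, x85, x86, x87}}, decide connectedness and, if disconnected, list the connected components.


(X, τ) is connected.

Find clopen sets (U ∈ τ with X ∖ U ∈ τ):
  U = ∅, X ∖ U = {x83, x84, x85, x86, x87} — both open, so U is clopen.
  U = {x83, x84, x85, x86, x87}, X ∖ U = ∅ — both open, so U is clopen.
Only trivial clopens (∅ and X) exist, so (X, τ) is connected.
Compute connected components by grouping points that agree on all clopens:
  component: {x83, x84, x85, x86, x87}


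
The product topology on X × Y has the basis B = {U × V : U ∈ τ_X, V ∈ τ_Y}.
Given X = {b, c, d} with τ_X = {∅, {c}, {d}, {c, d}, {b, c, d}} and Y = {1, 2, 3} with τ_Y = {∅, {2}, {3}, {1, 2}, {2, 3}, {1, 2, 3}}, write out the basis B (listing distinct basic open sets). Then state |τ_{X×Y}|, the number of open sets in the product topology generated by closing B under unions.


Basis B = {∅ × ∅, {c} × {2}, {c} × {3}, {d} × {2}, {d} × {3}, {c} × {1, 2}, {c} × {2, 3}, {c, d} × {2}, {c, d} × {3}, {d} × {1, 2}, {d} × {2, 3}, {b, c, d} × {2}, {b, c, d} × {3}, {c} × {1, 2, 3}, {d} × {1, 2, 3}, {c, d} × {1, 2}, {c, d} × {2, 3}, {b, c, d} × {1, 2}, {b, c, d} × {2, 3}, {c, d} × {1, 2, 3}, {b, c, d} × {1, 2, 3}}; |τ_{X×Y}| = 70.

Enumerate products U × V with U ∈ τ_X, V ∈ τ_Y (deduplicated):
  ∅ × ∅ = {} (∅)
  {c} × {2} = {(c,2)}
  {c} × {3} = {(c,3)}
  {d} × {2} = {(d,2)}
  {d} × {3} = {(d,3)}
  {c} × {1, 2} = {(c,1), (c,2)}
  {c} × {2, 3} = {(c,2), (c,3)}
  {c, d} × {2} = {(c,2), (d,2)}
  {c, d} × {3} = {(c,3), (d,3)}
  {d} × {1, 2} = {(d,1), (d,2)}
  {d} × {2, 3} = {(d,2), (d,3)}
  {b, c, d} × {2} = {(b,2), (c,2), (d,2)}
  {b, c, d} × {3} = {(b,3), (c,3), (d,3)}
  {c} × {1, 2, 3} = {(c,1), (c,2), (c,3)}
  {d} × {1, 2, 3} = {(d,1), (d,2), (d,3)}
  {c, d} × {1, 2} = {(c,1), (c,2), (d,1), (d,2)}
  {c, d} × {2, 3} = {(c,2), (c,3), (d,2), (d,3)}
  {b, c, d} × {1, 2} = {(b,1), (b,2), (c,1), (c,2), (d,1), (d,2)}
  {b, c, d} × {2, 3} = {(b,2), (b,3), (c,2), (c,3), (d,2), (d,3)}
  {c, d} × {1, 2, 3} = {(c,1), (c,2), (c,3), (d,1), (d,2), (d,3)}
  {b, c, d} × {1, 2, 3} = {(b,1), (b,2), (b,3), (c,1), (c,2), (c,3), (d,1), (d,2), (d,3)}
These 21 distinct sets form the basis B.
Close under arbitrary unions to get τ_{X×Y}; counting gives |τ_{X×Y}| = 70.


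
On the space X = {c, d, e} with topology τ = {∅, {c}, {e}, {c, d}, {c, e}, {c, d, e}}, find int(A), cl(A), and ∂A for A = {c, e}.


int(A) = {c, e}, cl(A) = {c, d, e}, ∂A = {d}.

Closed sets in (X, τ) are complements of opens:
  closed(X, τ) = {∅, {d}, {e}, {c, d}, {d, e}, {c, d, e}}.
int(A) = ⋃ {U ∈ τ : U ⊆ A}. Opens contained in A: ∅, {c}, {e}, {c, e}.
Taking the union of these: int(A) = {c, e}.
cl(A) = ⋂ {C closed : A ⊆ C}. Closed sets containing A: {c, d, e}.
Intersecting these: cl(A) = {c, d, e}.
∂A = cl(A) ∖ int(A) = {c, d, e} ∖ {c, e} = {d}.


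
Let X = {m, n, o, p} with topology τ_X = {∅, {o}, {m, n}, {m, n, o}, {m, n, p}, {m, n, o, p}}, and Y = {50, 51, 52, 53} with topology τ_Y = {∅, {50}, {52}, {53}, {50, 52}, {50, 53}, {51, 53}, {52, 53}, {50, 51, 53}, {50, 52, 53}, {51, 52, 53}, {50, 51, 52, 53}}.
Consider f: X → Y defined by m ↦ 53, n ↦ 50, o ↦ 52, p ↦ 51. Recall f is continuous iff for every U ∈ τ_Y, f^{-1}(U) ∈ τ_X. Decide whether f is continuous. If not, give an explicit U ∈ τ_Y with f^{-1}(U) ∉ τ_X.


f is NOT continuous.

Compute f^{-1}(U) for each U ∈ τ_Y:
  U = ∅: f^{-1}(U) = ∅ ∈ τ_X ✓.
  U = {50}: f^{-1}(U) = {n} ∉ τ_X ✗.
  U = {52}: f^{-1}(U) = {o} ∈ τ_X ✓.
  U = {53}: f^{-1}(U) = {m} ∉ τ_X ✗.
  U = {50, 52}: f^{-1}(U) = {n, o} ∉ τ_X ✗.
  U = {50, 53}: f^{-1}(U) = {m, n} ∈ τ_X ✓.
  U = {51, 53}: f^{-1}(U) = {m, p} ∉ τ_X ✗.
  U = {52, 53}: f^{-1}(U) = {m, o} ∉ τ_X ✗.
  U = {50, 51, 53}: f^{-1}(U) = {m, n, p} ∈ τ_X ✓.
  U = {50, 52, 53}: f^{-1}(U) = {m, n, o} ∈ τ_X ✓.
  U = {51, 52, 53}: f^{-1}(U) = {m, o, p} ∉ τ_X ✗.
  U = {50, 51, 52, 53}: f^{-1}(U) = {m, n, o, p} ∈ τ_X ✓.
Found U = {50} with f^{-1}(U) = {n} not in τ_X. Therefore f is NOT continuous.


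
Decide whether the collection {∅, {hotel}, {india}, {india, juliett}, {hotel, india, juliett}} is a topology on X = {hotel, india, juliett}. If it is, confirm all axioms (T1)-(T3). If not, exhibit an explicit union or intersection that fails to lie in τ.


τ is NOT a topology on X.

Axiom (T1): ∅ ∈ τ? Yes; X ∈ τ? Yes.
Axiom (T2/T3): check pairwise unions and intersections of members of τ.
Counterexample for (T2): {hotel} ∪ {india} = {hotel, india} ∉ τ. Therefore τ is NOT a topology.


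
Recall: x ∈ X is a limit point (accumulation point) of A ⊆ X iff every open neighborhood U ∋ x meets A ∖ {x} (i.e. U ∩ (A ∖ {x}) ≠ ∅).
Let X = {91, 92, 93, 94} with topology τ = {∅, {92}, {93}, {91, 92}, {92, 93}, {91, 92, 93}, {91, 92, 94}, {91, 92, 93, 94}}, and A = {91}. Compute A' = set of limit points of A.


A' = {94}

For each x ∈ X, list the open sets U ∈ τ with x ∈ U, then check whether U ∩ (A ∖ {x}) ≠ ∅ for every such U.
  x = 91: open {91, 92} ∋ x has {91, 92} ∩ (A ∖ {91}) = ∅, so x is NOT a limit point.
  x = 92: open {92} ∋ x has {92} ∩ (A ∖ {92}) = ∅, so x is NOT a limit point.
  x = 93: open {93} ∋ x has {93} ∩ (A ∖ {93}) = ∅, so x is NOT a limit point.
  x = 94: opens ∋ x are {91, 92, 94}, {91, 92, 93, 94}; each meets A ∖ {94}, so x IS a limit point.
Collecting: A' = {94}.


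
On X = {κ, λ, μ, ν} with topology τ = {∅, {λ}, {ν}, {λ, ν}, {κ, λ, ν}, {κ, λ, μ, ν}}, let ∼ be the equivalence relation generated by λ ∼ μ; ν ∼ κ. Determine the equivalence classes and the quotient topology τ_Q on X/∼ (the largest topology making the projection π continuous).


X/∼ = {[κ=ν], [λ=μ]}; |τ_Q| = 2.

Equivalence classes: [κ=ν], [λ=μ].
Quotient map π: X → X/∼ sends κ ↦ [κ=ν], λ ↦ [λ=μ], μ ↦ [λ=μ], ν ↦ [κ=ν].
For each subset V ⊆ X/∼, compute π^{-1}(V) ⊆ X and check whether π^{-1}(V) ∈ τ. V is open in τ_Q iff π^{-1}(V) ∈ τ.
  V = {}: π^{-1}(V) = ∅ ∈ τ ✓.
  V = {[κ=ν]}: π^{-1}(V) = {κ, ν} ∉ τ ✗.
  V = {[λ=μ]}: π^{-1}(V) = {λ, μ} ∉ τ ✗.
  V = {[κ=ν], [λ=μ]}: π^{-1}(V) = {κ, λ, μ, ν} ∈ τ ✓.
Open sets in the quotient: τ_Q = {{}, {[κ=ν], [λ=μ]}} (2 elements).


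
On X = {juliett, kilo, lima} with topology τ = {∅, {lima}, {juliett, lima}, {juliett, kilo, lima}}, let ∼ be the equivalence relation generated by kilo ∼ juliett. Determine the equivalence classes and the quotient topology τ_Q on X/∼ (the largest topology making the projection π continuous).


X/∼ = {[juliett=kilo], [lima]}; |τ_Q| = 3.

Equivalence classes: [juliett=kilo], [lima].
Quotient map π: X → X/∼ sends juliett ↦ [juliett=kilo], kilo ↦ [juliett=kilo], lima ↦ [lima].
For each subset V ⊆ X/∼, compute π^{-1}(V) ⊆ X and check whether π^{-1}(V) ∈ τ. V is open in τ_Q iff π^{-1}(V) ∈ τ.
  V = {}: π^{-1}(V) = ∅ ∈ τ ✓.
  V = {[juliett=kilo]}: π^{-1}(V) = {juliett, kilo} ∉ τ ✗.
  V = {[lima]}: π^{-1}(V) = {lima} ∈ τ ✓.
  V = {[juliett=kilo], [lima]}: π^{-1}(V) = {juliett, kilo, lima} ∈ τ ✓.
Open sets in the quotient: τ_Q = {{}, {[lima]}, {[juliett=kilo], [lima]}} (3 elements).


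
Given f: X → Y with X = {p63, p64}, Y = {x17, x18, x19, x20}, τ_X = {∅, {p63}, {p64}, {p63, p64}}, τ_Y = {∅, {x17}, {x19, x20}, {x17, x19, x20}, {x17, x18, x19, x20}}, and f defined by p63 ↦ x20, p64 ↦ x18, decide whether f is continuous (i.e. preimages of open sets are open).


f IS continuous.

Compute f^{-1}(U) for each U ∈ τ_Y:
  U = ∅: f^{-1}(U) = ∅ ∈ τ_X ✓.
  U = {x17}: f^{-1}(U) = ∅ ∈ τ_X ✓.
  U = {x19, x20}: f^{-1}(U) = {p63} ∈ τ_X ✓.
  U = {x17, x19, x20}: f^{-1}(U) = {p63} ∈ τ_X ✓.
  U = {x17, x18, x19, x20}: f^{-1}(U) = {p63, p64} ∈ τ_X ✓.
Every preimage lies in τ_X, so f IS continuous.


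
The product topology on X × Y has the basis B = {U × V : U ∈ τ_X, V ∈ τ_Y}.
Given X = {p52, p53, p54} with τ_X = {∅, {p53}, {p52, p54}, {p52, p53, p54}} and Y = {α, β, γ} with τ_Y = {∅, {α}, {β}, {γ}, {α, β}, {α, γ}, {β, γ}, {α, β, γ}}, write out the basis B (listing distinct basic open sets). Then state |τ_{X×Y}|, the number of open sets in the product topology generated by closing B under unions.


Basis B = {∅ × ∅, {p53} × {α}, {p53} × {β}, {p53} × {γ}, {p52, p54} × {α}, {p52, p54} × {β}, {p52, p54} × {γ}, {p53} × {α, β}, {p53} × {α, γ}, {p53} × {β, γ}, {p52, p53, p54} × {α}, {p52, p53, p54} × {β}, {p52, p53, p54} × {γ}, {p53} × {α, β, γ}, {p52, p54} × {α, β}, {p52, p54} × {α, γ}, {p52, p54} × {β, γ}, {p52, p54} × {α, β, γ}, {p52, p53, p54} × {α, β}, {p52, p53, p54} × {α, γ}, {p52, p53, p54} × {β, γ}, {p52, p53, p54} × {α, β, γ}}; |τ_{X×Y}| = 64.

Enumerate products U × V with U ∈ τ_X, V ∈ τ_Y (deduplicated):
  ∅ × ∅ = {} (∅)
  {p53} × {α} = {(p53,α)}
  {p53} × {β} = {(p53,β)}
  {p53} × {γ} = {(p53,γ)}
  {p52, p54} × {α} = {(p52,α), (p54,α)}
  {p52, p54} × {β} = {(p52,β), (p54,β)}
  {p52, p54} × {γ} = {(p52,γ), (p54,γ)}
  {p53} × {α, β} = {(p53,α), (p53,β)}
  {p53} × {α, γ} = {(p53,α), (p53,γ)}
  {p53} × {β, γ} = {(p53,β), (p53,γ)}
  {p52, p53, p54} × {α} = {(p52,α), (p53,α), (p54,α)}
  {p52, p53, p54} × {β} = {(p52,β), (p53,β), (p54,β)}
  {p52, p53, p54} × {γ} = {(p52,γ), (p53,γ), (p54,γ)}
  {p53} × {α, β, γ} = {(p53,α), (p53,β), (p53,γ)}
  {p52, p54} × {α, β} = {(p52,α), (p52,β), (p54,α), (p54,β)}
  {p52, p54} × {α, γ} = {(p52,α), (p52,γ), (p54,α), (p54,γ)}
  {p52, p54} × {β, γ} = {(p52,β), (p52,γ), (p54,β), (p54,γ)}
  {p52, p54} × {α, β, γ} = {(p52,α), (p52,β), (p52,γ), (p54,α), (p54,β), (p54,γ)}
  {p52, p53, p54} × {α, β} = {(p52,α), (p52,β), (p53,α), (p53,β), (p54,α), (p54,β)}
  {p52, p53, p54} × {α, γ} = {(p52,α), (p52,γ), (p53,α), (p53,γ), (p54,α), (p54,γ)}
  {p52, p53, p54} × {β, γ} = {(p52,β), (p52,γ), (p53,β), (p53,γ), (p54,β), (p54,γ)}
  {p52, p53, p54} × {α, β, γ} = {(p52,α), (p52,β), (p52,γ), (p53,α), (p53,β), (p53,γ), (p54,α), (p54,β), (p54,γ)}
These 22 distinct sets form the basis B.
Close under arbitrary unions to get τ_{X×Y}; counting gives |τ_{X×Y}| = 64.


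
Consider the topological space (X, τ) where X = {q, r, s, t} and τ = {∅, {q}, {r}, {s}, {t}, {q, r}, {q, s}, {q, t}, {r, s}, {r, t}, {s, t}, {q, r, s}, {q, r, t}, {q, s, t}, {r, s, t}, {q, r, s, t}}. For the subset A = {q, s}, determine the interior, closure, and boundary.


int(A) = {q, s}, cl(A) = {q, s}, ∂A = ∅.

Closed sets in (X, τ) are complements of opens:
  closed(X, τ) = {∅, {q}, {r}, {s}, {t}, {q, r}, {q, s}, {q, t}, {r, s}, {r, t}, {s, t}, {q, r, s}, {q, r, t}, {q, s, t}, {r, s, t}, {q, r, s, t}}.
int(A) = ⋃ {U ∈ τ : U ⊆ A}. Opens contained in A: ∅, {q}, {s}, {q, s}.
Taking the union of these: int(A) = {q, s}.
cl(A) = ⋂ {C closed : A ⊆ C}. Closed sets containing A: {q, s}, {q, r, s}, {q, s, t}, {q, r, s, t}.
Intersecting these: cl(A) = {q, s}.
∂A = cl(A) ∖ int(A) = {q, s} ∖ {q, s} = ∅.


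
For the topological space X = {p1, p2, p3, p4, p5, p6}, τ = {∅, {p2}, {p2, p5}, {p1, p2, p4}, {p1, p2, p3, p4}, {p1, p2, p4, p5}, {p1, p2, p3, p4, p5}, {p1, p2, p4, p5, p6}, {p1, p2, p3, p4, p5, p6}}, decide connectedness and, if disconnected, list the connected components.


(X, τ) is connected.

Find clopen sets (U ∈ τ with X ∖ U ∈ τ):
  U = ∅, X ∖ U = {p1, p2, p3, p4, p5, p6} — both open, so U is clopen.
  U = {p1, p2, p3, p4, p5, p6}, X ∖ U = ∅ — both open, so U is clopen.
Only trivial clopens (∅ and X) exist, so (X, τ) is connected.
Compute connected components by grouping points that agree on all clopens:
  component: {p1, p2, p3, p4, p5, p6}


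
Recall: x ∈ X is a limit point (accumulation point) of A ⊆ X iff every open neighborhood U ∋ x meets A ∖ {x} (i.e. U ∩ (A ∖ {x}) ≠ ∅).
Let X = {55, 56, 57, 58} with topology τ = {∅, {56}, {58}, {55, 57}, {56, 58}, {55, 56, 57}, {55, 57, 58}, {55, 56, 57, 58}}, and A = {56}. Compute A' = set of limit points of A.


A' = ∅

For each x ∈ X, list the open sets U ∈ τ with x ∈ U, then check whether U ∩ (A ∖ {x}) ≠ ∅ for every such U.
  x = 55: open {55, 57} ∋ x has {55, 57} ∩ (A ∖ {55}) = ∅, so x is NOT a limit point.
  x = 56: open {56} ∋ x has {56} ∩ (A ∖ {56}) = ∅, so x is NOT a limit point.
  x = 57: open {55, 57} ∋ x has {55, 57} ∩ (A ∖ {57}) = ∅, so x is NOT a limit point.
  x = 58: open {58} ∋ x has {58} ∩ (A ∖ {58}) = ∅, so x is NOT a limit point.
Collecting: A' = ∅.


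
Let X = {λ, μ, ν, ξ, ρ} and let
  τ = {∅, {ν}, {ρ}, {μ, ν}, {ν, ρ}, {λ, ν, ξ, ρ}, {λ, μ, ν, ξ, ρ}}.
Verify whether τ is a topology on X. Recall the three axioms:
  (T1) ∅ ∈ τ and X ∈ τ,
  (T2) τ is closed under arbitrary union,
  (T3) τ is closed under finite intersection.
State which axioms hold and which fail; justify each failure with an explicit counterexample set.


τ is NOT a topology on X.

Axiom (T1): ∅ ∈ τ? Yes; X ∈ τ? Yes.
Axiom (T2/T3): check pairwise unions and intersections of members of τ.
Counterexample for (T2): {ρ} ∪ {μ, ν} = {μ, ν, ρ} ∉ τ. Therefore τ is NOT a topology.


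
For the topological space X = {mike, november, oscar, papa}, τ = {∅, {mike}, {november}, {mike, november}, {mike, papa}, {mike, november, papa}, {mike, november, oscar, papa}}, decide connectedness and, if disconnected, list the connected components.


(X, τ) is connected.

Find clopen sets (U ∈ τ with X ∖ U ∈ τ):
  U = ∅, X ∖ U = {mike, november, oscar, papa} — both open, so U is clopen.
  U = {mike, november, oscar, papa}, X ∖ U = ∅ — both open, so U is clopen.
Only trivial clopens (∅ and X) exist, so (X, τ) is connected.
Compute connected components by grouping points that agree on all clopens:
  component: {mike, november, oscar, papa}


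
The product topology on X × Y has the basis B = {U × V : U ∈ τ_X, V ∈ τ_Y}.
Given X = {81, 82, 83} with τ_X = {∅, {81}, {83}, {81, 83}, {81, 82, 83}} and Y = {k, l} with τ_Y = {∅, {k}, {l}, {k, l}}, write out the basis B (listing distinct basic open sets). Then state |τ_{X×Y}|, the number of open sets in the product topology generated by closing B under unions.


Basis B = {∅ × ∅, {81} × {k}, {81} × {l}, {83} × {k}, {83} × {l}, {81} × {k, l}, {81, 83} × {k}, {81, 83} × {l}, {83} × {k, l}, {81, 82, 83} × {k}, {81, 82, 83} × {l}, {81, 83} × {k, l}, {81, 82, 83} × {k, l}}; |τ_{X×Y}| = 25.

Enumerate products U × V with U ∈ τ_X, V ∈ τ_Y (deduplicated):
  ∅ × ∅ = {} (∅)
  {81} × {k} = {(81,k)}
  {81} × {l} = {(81,l)}
  {83} × {k} = {(83,k)}
  {83} × {l} = {(83,l)}
  {81} × {k, l} = {(81,k), (81,l)}
  {81, 83} × {k} = {(81,k), (83,k)}
  {81, 83} × {l} = {(81,l), (83,l)}
  {83} × {k, l} = {(83,k), (83,l)}
  {81, 82, 83} × {k} = {(81,k), (82,k), (83,k)}
  {81, 82, 83} × {l} = {(81,l), (82,l), (83,l)}
  {81, 83} × {k, l} = {(81,k), (81,l), (83,k), (83,l)}
  {81, 82, 83} × {k, l} = {(81,k), (81,l), (82,k), (82,l), (83,k), (83,l)}
These 13 distinct sets form the basis B.
Close under arbitrary unions to get τ_{X×Y}; counting gives |τ_{X×Y}| = 25.


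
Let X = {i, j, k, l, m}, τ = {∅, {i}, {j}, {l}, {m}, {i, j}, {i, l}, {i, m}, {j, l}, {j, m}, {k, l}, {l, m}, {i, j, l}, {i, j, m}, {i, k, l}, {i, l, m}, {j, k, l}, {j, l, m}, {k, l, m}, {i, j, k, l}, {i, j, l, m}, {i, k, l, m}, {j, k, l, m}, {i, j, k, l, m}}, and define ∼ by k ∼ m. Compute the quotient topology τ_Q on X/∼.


X/∼ = {[i], [j], [k=m], [l]}; |τ_Q| = 12.

Equivalence classes: [i], [j], [k=m], [l].
Quotient map π: X → X/∼ sends i ↦ [i], j ↦ [j], k ↦ [k=m], l ↦ [l], m ↦ [k=m].
For each subset V ⊆ X/∼, compute π^{-1}(V) ⊆ X and check whether π^{-1}(V) ∈ τ. V is open in τ_Q iff π^{-1}(V) ∈ τ.
  V = {}: π^{-1}(V) = ∅ ∈ τ ✓.
  V = {[i]}: π^{-1}(V) = {i} ∈ τ ✓.
  V = {[j]}: π^{-1}(V) = {j} ∈ τ ✓.
  V = {[i], [j]}: π^{-1}(V) = {i, j} ∈ τ ✓.
  V = {[k=m]}: π^{-1}(V) = {k, m} ∉ τ ✗.
  V = {[i], [k=m]}: π^{-1}(V) = {i, k, m} ∉ τ ✗.
  V = {[j], [k=m]}: π^{-1}(V) = {j, k, m} ∉ τ ✗.
  V = {[i], [j], [k=m]}: π^{-1}(V) = {i, j, k, m} ∉ τ ✗.
  V = {[l]}: π^{-1}(V) = {l} ∈ τ ✓.
  V = {[i], [l]}: π^{-1}(V) = {i, l} ∈ τ ✓.
  V = {[j], [l]}: π^{-1}(V) = {j, l} ∈ τ ✓.
  V = {[i], [j], [l]}: π^{-1}(V) = {i, j, l} ∈ τ ✓.
  V = {[k=m], [l]}: π^{-1}(V) = {k, l, m} ∈ τ ✓.
  V = {[i], [k=m], [l]}: π^{-1}(V) = {i, k, l, m} ∈ τ ✓.
  V = {[j], [k=m], [l]}: π^{-1}(V) = {j, k, l, m} ∈ τ ✓.
  V = {[i], [j], [k=m], [l]}: π^{-1}(V) = {i, j, k, l, m} ∈ τ ✓.
Open sets in the quotient: τ_Q = {{}, {[i]}, {[j]}, {[i], [j]}, {[l]}, {[i], [l]}, {[j], [l]}, {[i], [j], [l]}, {[k=m], [l]}, {[i], [k=m], [l]}, {[j], [k=m], [l]}, {[i], [j], [k=m], [l]}} (12 elements).


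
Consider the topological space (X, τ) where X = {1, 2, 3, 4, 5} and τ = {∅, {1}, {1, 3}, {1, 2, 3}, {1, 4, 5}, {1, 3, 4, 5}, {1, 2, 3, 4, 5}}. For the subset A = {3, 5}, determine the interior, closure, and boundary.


int(A) = ∅, cl(A) = {2, 3, 4, 5}, ∂A = {2, 3, 4, 5}.

Closed sets in (X, τ) are complements of opens:
  closed(X, τ) = {∅, {2}, {2, 3}, {4, 5}, {2, 4, 5}, {2, 3, 4, 5}, {1, 2, 3, 4, 5}}.
int(A) = ⋃ {U ∈ τ : U ⊆ A}. Opens contained in A: ∅.
Taking the union of these: int(A) = ∅.
cl(A) = ⋂ {C closed : A ⊆ C}. Closed sets containing A: {2, 3, 4, 5}, {1, 2, 3, 4, 5}.
Intersecting these: cl(A) = {2, 3, 4, 5}.
∂A = cl(A) ∖ int(A) = {2, 3, 4, 5} ∖ ∅ = {2, 3, 4, 5}.


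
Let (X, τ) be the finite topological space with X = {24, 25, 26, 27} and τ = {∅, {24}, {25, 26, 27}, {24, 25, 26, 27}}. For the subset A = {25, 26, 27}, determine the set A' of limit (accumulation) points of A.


A' = {25, 26, 27}

For each x ∈ X, list the open sets U ∈ τ with x ∈ U, then check whether U ∩ (A ∖ {x}) ≠ ∅ for every such U.
  x = 24: open {24} ∋ x has {24} ∩ (A ∖ {24}) = ∅, so x is NOT a limit point.
  x = 25: opens ∋ x are {25, 26, 27}, {24, 25, 26, 27}; each meets A ∖ {25}, so x IS a limit point.
  x = 26: opens ∋ x are {25, 26, 27}, {24, 25, 26, 27}; each meets A ∖ {26}, so x IS a limit point.
  x = 27: opens ∋ x are {25, 26, 27}, {24, 25, 26, 27}; each meets A ∖ {27}, so x IS a limit point.
Collecting: A' = {25, 26, 27}.


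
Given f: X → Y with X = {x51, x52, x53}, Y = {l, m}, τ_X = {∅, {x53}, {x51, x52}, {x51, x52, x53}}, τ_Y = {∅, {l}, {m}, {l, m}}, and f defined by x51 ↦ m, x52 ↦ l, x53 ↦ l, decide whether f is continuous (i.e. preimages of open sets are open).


f is NOT continuous.

Compute f^{-1}(U) for each U ∈ τ_Y:
  U = ∅: f^{-1}(U) = ∅ ∈ τ_X ✓.
  U = {l}: f^{-1}(U) = {x52, x53} ∉ τ_X ✗.
  U = {m}: f^{-1}(U) = {x51} ∉ τ_X ✗.
  U = {l, m}: f^{-1}(U) = {x51, x52, x53} ∈ τ_X ✓.
Found U = {l} with f^{-1}(U) = {x52, x53} not in τ_X. Therefore f is NOT continuous.


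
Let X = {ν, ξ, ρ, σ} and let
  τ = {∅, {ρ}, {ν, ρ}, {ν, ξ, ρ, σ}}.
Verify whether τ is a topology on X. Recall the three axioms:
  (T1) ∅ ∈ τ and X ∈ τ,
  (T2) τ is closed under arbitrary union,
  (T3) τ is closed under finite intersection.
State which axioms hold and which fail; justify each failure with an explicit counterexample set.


τ IS a topology on X.

Axiom (T1): ∅ ∈ τ? Yes; X ∈ τ? Yes.
Axiom (T2/T3): check pairwise unions and intersections of members of τ.
All pairwise intersections and unions checked — each lies in τ. Therefore τ satisfies (T1), (T2), (T3): it IS a topology on X.


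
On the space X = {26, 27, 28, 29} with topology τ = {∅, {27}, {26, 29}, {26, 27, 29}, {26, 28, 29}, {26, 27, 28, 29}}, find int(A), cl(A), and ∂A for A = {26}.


int(A) = ∅, cl(A) = {26, 28, 29}, ∂A = {26, 28, 29}.

Closed sets in (X, τ) are complements of opens:
  closed(X, τ) = {∅, {27}, {28}, {27, 28}, {26, 28, 29}, {26, 27, 28, 29}}.
int(A) = ⋃ {U ∈ τ : U ⊆ A}. Opens contained in A: ∅.
Taking the union of these: int(A) = ∅.
cl(A) = ⋂ {C closed : A ⊆ C}. Closed sets containing A: {26, 28, 29}, {26, 27, 28, 29}.
Intersecting these: cl(A) = {26, 28, 29}.
∂A = cl(A) ∖ int(A) = {26, 28, 29} ∖ ∅ = {26, 28, 29}.


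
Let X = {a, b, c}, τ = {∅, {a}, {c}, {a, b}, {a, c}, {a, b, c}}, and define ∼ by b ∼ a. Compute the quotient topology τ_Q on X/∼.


X/∼ = {[a=b], [c]}; |τ_Q| = 4.

Equivalence classes: [a=b], [c].
Quotient map π: X → X/∼ sends a ↦ [a=b], b ↦ [a=b], c ↦ [c].
For each subset V ⊆ X/∼, compute π^{-1}(V) ⊆ X and check whether π^{-1}(V) ∈ τ. V is open in τ_Q iff π^{-1}(V) ∈ τ.
  V = {}: π^{-1}(V) = ∅ ∈ τ ✓.
  V = {[a=b]}: π^{-1}(V) = {a, b} ∈ τ ✓.
  V = {[c]}: π^{-1}(V) = {c} ∈ τ ✓.
  V = {[a=b], [c]}: π^{-1}(V) = {a, b, c} ∈ τ ✓.
Open sets in the quotient: τ_Q = {{}, {[a=b]}, {[c]}, {[a=b], [c]}} (4 elements).


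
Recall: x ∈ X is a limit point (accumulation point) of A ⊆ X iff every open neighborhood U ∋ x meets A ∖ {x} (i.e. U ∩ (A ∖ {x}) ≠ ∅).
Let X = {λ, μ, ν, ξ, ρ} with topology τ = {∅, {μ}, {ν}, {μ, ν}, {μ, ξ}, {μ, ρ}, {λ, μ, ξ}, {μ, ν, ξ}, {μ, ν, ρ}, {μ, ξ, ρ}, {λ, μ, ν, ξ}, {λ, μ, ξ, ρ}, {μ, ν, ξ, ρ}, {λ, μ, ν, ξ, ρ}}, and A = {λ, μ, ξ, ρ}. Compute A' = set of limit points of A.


A' = {λ, ξ, ρ}

For each x ∈ X, list the open sets U ∈ τ with x ∈ U, then check whether U ∩ (A ∖ {x}) ≠ ∅ for every such U.
  x = λ: opens ∋ x are {λ, μ, ξ}, {λ, μ, ν, ξ}, {λ, μ, ξ, ρ}, {λ, μ, ν, ξ, ρ}; each meets A ∖ {λ}, so x IS a limit point.
  x = μ: open {μ} ∋ x has {μ} ∩ (A ∖ {μ}) = ∅, so x is NOT a limit point.
  x = ν: open {ν} ∋ x has {ν} ∩ (A ∖ {ν}) = ∅, so x is NOT a limit point.
  x = ξ: opens ∋ x are {μ, ξ}, {λ, μ, ξ}, {μ, ν, ξ}, {μ, ξ, ρ}, {λ, μ, ν, ξ}, {λ, μ, ξ, ρ}, {μ, ν, ξ, ρ}, {λ, μ, ν, ξ, ρ}; each meets A ∖ {ξ}, so x IS a limit point.
  x = ρ: opens ∋ x are {μ, ρ}, {μ, ν, ρ}, {μ, ξ, ρ}, {λ, μ, ξ, ρ}, {μ, ν, ξ, ρ}, {λ, μ, ν, ξ, ρ}; each meets A ∖ {ρ}, so x IS a limit point.
Collecting: A' = {λ, ξ, ρ}.


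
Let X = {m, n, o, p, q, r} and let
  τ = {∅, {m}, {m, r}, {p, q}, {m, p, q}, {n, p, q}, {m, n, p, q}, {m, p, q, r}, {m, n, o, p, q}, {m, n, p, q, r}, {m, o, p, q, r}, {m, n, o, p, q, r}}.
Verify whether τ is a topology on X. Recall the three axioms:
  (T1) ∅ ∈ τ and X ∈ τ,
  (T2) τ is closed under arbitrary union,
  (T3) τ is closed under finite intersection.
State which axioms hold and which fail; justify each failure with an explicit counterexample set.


τ is NOT a topology on X.

Axiom (T1): ∅ ∈ τ? Yes; X ∈ τ? Yes.
Axiom (T2/T3): check pairwise unions and intersections of members of τ.
Counterexample for (T3): {m, n, o, p, q} ∩ {m, o, p, q, r} = {m, o, p, q} ∉ τ. Therefore τ is NOT a topology.


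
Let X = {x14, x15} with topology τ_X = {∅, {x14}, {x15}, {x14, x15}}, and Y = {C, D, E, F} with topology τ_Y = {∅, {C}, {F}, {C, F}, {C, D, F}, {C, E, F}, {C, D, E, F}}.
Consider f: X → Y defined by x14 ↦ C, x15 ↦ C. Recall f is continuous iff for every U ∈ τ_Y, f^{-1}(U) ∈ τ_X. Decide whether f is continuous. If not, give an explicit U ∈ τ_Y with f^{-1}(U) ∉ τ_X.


f IS continuous.

Compute f^{-1}(U) for each U ∈ τ_Y:
  U = ∅: f^{-1}(U) = ∅ ∈ τ_X ✓.
  U = {C}: f^{-1}(U) = {x14, x15} ∈ τ_X ✓.
  U = {F}: f^{-1}(U) = ∅ ∈ τ_X ✓.
  U = {C, F}: f^{-1}(U) = {x14, x15} ∈ τ_X ✓.
  U = {C, D, F}: f^{-1}(U) = {x14, x15} ∈ τ_X ✓.
  U = {C, E, F}: f^{-1}(U) = {x14, x15} ∈ τ_X ✓.
  U = {C, D, E, F}: f^{-1}(U) = {x14, x15} ∈ τ_X ✓.
Every preimage lies in τ_X, so f IS continuous.


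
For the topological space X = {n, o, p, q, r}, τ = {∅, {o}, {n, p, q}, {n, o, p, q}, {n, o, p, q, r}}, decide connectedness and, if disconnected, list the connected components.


(X, τ) is connected.

Find clopen sets (U ∈ τ with X ∖ U ∈ τ):
  U = ∅, X ∖ U = {n, o, p, q, r} — both open, so U is clopen.
  U = {n, o, p, q, r}, X ∖ U = ∅ — both open, so U is clopen.
Only trivial clopens (∅ and X) exist, so (X, τ) is connected.
Compute connected components by grouping points that agree on all clopens:
  component: {n, o, p, q, r}


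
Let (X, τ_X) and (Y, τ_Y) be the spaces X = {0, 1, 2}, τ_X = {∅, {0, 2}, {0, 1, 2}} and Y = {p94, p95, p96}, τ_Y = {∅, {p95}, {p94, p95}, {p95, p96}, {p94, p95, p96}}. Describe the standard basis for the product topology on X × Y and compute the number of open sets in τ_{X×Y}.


Basis B = {∅ × ∅, {0, 2} × {p95}, {0, 1, 2} × {p95}, {0, 2} × {p94, p95}, {0, 2} × {p95, p96}, {0, 2} × {p94, p95, p96}, {0, 1, 2} × {p94, p95}, {0, 1, 2} × {p95, p96}, {0, 1, 2} × {p94, p95, p96}}; |τ_{X×Y}| = 14.

Enumerate products U × V with U ∈ τ_X, V ∈ τ_Y (deduplicated):
  ∅ × ∅ = {} (∅)
  {0, 2} × {p95} = {(0,p95), (2,p95)}
  {0, 1, 2} × {p95} = {(0,p95), (1,p95), (2,p95)}
  {0, 2} × {p94, p95} = {(0,p94), (0,p95), (2,p94), (2,p95)}
  {0, 2} × {p95, p96} = {(0,p95), (0,p96), (2,p95), (2,p96)}
  {0, 2} × {p94, p95, p96} = {(0,p94), (0,p95), (0,p96), (2,p94), (2,p95), (2,p96)}
  {0, 1, 2} × {p94, p95} = {(0,p94), (0,p95), (1,p94), (1,p95), (2,p94), (2,p95)}
  {0, 1, 2} × {p95, p96} = {(0,p95), (0,p96), (1,p95), (1,p96), (2,p95), (2,p96)}
  {0, 1, 2} × {p94, p95, p96} = {(0,p94), (0,p95), (0,p96), (1,p94), (1,p95), (1,p96), (2,p94), (2,p95), (2,p96)}
These 9 distinct sets form the basis B.
Close under arbitrary unions to get τ_{X×Y}; counting gives |τ_{X×Y}| = 14.


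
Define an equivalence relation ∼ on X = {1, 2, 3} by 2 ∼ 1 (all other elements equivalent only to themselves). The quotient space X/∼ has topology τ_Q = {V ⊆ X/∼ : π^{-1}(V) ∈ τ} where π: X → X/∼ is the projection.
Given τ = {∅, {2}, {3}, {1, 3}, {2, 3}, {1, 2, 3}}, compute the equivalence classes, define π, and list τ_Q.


X/∼ = {[1=2], [3]}; |τ_Q| = 3.

Equivalence classes: [1=2], [3].
Quotient map π: X → X/∼ sends 1 ↦ [1=2], 2 ↦ [1=2], 3 ↦ [3].
For each subset V ⊆ X/∼, compute π^{-1}(V) ⊆ X and check whether π^{-1}(V) ∈ τ. V is open in τ_Q iff π^{-1}(V) ∈ τ.
  V = {}: π^{-1}(V) = ∅ ∈ τ ✓.
  V = {[1=2]}: π^{-1}(V) = {1, 2} ∉ τ ✗.
  V = {[3]}: π^{-1}(V) = {3} ∈ τ ✓.
  V = {[1=2], [3]}: π^{-1}(V) = {1, 2, 3} ∈ τ ✓.
Open sets in the quotient: τ_Q = {{}, {[3]}, {[1=2], [3]}} (3 elements).


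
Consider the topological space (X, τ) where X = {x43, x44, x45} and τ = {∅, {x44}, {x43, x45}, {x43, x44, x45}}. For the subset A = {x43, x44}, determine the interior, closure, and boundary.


int(A) = {x44}, cl(A) = {x43, x44, x45}, ∂A = {x43, x45}.

Closed sets in (X, τ) are complements of opens:
  closed(X, τ) = {∅, {x44}, {x43, x45}, {x43, x44, x45}}.
int(A) = ⋃ {U ∈ τ : U ⊆ A}. Opens contained in A: ∅, {x44}.
Taking the union of these: int(A) = {x44}.
cl(A) = ⋂ {C closed : A ⊆ C}. Closed sets containing A: {x43, x44, x45}.
Intersecting these: cl(A) = {x43, x44, x45}.
∂A = cl(A) ∖ int(A) = {x43, x44, x45} ∖ {x44} = {x43, x45}.


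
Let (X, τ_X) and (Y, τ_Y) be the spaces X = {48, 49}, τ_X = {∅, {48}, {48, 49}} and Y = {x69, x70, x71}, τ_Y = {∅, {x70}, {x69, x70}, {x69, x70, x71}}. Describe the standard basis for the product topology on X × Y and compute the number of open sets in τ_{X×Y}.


Basis B = {∅ × ∅, {48} × {x70}, {48} × {x69, x70}, {48, 49} × {x70}, {48} × {x69, x70, x71}, {48, 49} × {x69, x70}, {48, 49} × {x69, x70, x71}}; |τ_{X×Y}| = 10.

Enumerate products U × V with U ∈ τ_X, V ∈ τ_Y (deduplicated):
  ∅ × ∅ = {} (∅)
  {48} × {x70} = {(48,x70)}
  {48} × {x69, x70} = {(48,x69), (48,x70)}
  {48, 49} × {x70} = {(48,x70), (49,x70)}
  {48} × {x69, x70, x71} = {(48,x69), (48,x70), (48,x71)}
  {48, 49} × {x69, x70} = {(48,x69), (48,x70), (49,x69), (49,x70)}
  {48, 49} × {x69, x70, x71} = {(48,x69), (48,x70), (48,x71), (49,x69), (49,x70), (49,x71)}
These 7 distinct sets form the basis B.
Close under arbitrary unions to get τ_{X×Y}; counting gives |τ_{X×Y}| = 10.


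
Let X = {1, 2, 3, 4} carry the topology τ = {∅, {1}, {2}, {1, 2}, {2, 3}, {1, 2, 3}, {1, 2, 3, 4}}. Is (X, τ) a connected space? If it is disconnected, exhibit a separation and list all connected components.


(X, τ) is connected.

Find clopen sets (U ∈ τ with X ∖ U ∈ τ):
  U = ∅, X ∖ U = {1, 2, 3, 4} — both open, so U is clopen.
  U = {1, 2, 3, 4}, X ∖ U = ∅ — both open, so U is clopen.
Only trivial clopens (∅ and X) exist, so (X, τ) is connected.
Compute connected components by grouping points that agree on all clopens:
  component: {1, 2, 3, 4}


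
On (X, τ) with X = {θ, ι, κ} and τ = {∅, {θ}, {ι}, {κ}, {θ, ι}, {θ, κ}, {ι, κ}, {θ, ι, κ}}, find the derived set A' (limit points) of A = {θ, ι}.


A' = ∅

For each x ∈ X, list the open sets U ∈ τ with x ∈ U, then check whether U ∩ (A ∖ {x}) ≠ ∅ for every such U.
  x = θ: open {θ} ∋ x has {θ} ∩ (A ∖ {θ}) = ∅, so x is NOT a limit point.
  x = ι: open {ι} ∋ x has {ι} ∩ (A ∖ {ι}) = ∅, so x is NOT a limit point.
  x = κ: open {κ} ∋ x has {κ} ∩ (A ∖ {κ}) = ∅, so x is NOT a limit point.
Collecting: A' = ∅.


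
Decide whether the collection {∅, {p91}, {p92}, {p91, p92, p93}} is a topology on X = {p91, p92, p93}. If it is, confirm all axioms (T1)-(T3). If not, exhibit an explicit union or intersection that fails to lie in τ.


τ is NOT a topology on X.

Axiom (T1): ∅ ∈ τ? Yes; X ∈ τ? Yes.
Axiom (T2/T3): check pairwise unions and intersections of members of τ.
Counterexample for (T2): {p91} ∪ {p92} = {p91, p92} ∉ τ. Therefore τ is NOT a topology.


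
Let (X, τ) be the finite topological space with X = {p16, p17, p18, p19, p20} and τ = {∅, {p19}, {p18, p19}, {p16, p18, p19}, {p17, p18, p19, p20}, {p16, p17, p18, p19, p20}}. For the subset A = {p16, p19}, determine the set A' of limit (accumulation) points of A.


A' = {p16, p17, p18, p20}

For each x ∈ X, list the open sets U ∈ τ with x ∈ U, then check whether U ∩ (A ∖ {x}) ≠ ∅ for every such U.
  x = p16: opens ∋ x are {p16, p18, p19}, {p16, p17, p18, p19, p20}; each meets A ∖ {p16}, so x IS a limit point.
  x = p17: opens ∋ x are {p17, p18, p19, p20}, {p16, p17, p18, p19, p20}; each meets A ∖ {p17}, so x IS a limit point.
  x = p18: opens ∋ x are {p18, p19}, {p16, p18, p19}, {p17, p18, p19, p20}, {p16, p17, p18, p19, p20}; each meets A ∖ {p18}, so x IS a limit point.
  x = p19: open {p19} ∋ x has {p19} ∩ (A ∖ {p19}) = ∅, so x is NOT a limit point.
  x = p20: opens ∋ x are {p17, p18, p19, p20}, {p16, p17, p18, p19, p20}; each meets A ∖ {p20}, so x IS a limit point.
Collecting: A' = {p16, p17, p18, p20}.


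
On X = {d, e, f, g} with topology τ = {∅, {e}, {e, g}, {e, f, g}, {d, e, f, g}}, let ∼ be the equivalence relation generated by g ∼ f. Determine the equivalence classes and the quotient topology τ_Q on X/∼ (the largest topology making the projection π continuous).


X/∼ = {[d], [e], [f=g]}; |τ_Q| = 4.

Equivalence classes: [d], [e], [f=g].
Quotient map π: X → X/∼ sends d ↦ [d], e ↦ [e], f ↦ [f=g], g ↦ [f=g].
For each subset V ⊆ X/∼, compute π^{-1}(V) ⊆ X and check whether π^{-1}(V) ∈ τ. V is open in τ_Q iff π^{-1}(V) ∈ τ.
  V = {}: π^{-1}(V) = ∅ ∈ τ ✓.
  V = {[d]}: π^{-1}(V) = {d} ∉ τ ✗.
  V = {[e]}: π^{-1}(V) = {e} ∈ τ ✓.
  V = {[d], [e]}: π^{-1}(V) = {d, e} ∉ τ ✗.
  V = {[f=g]}: π^{-1}(V) = {f, g} ∉ τ ✗.
  V = {[d], [f=g]}: π^{-1}(V) = {d, f, g} ∉ τ ✗.
  V = {[e], [f=g]}: π^{-1}(V) = {e, f, g} ∈ τ ✓.
  V = {[d], [e], [f=g]}: π^{-1}(V) = {d, e, f, g} ∈ τ ✓.
Open sets in the quotient: τ_Q = {{}, {[e]}, {[e], [f=g]}, {[d], [e], [f=g]}} (4 elements).


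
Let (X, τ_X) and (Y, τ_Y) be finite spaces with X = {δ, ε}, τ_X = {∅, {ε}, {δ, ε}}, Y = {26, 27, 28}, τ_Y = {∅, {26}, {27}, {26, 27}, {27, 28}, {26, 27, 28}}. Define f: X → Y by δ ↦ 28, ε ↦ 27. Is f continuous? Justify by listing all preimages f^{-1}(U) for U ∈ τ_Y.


f IS continuous.

Compute f^{-1}(U) for each U ∈ τ_Y:
  U = ∅: f^{-1}(U) = ∅ ∈ τ_X ✓.
  U = {26}: f^{-1}(U) = ∅ ∈ τ_X ✓.
  U = {27}: f^{-1}(U) = {ε} ∈ τ_X ✓.
  U = {26, 27}: f^{-1}(U) = {ε} ∈ τ_X ✓.
  U = {27, 28}: f^{-1}(U) = {δ, ε} ∈ τ_X ✓.
  U = {26, 27, 28}: f^{-1}(U) = {δ, ε} ∈ τ_X ✓.
Every preimage lies in τ_X, so f IS continuous.


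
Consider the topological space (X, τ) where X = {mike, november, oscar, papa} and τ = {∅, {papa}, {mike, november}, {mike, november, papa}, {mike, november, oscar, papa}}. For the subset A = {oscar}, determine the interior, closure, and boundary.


int(A) = ∅, cl(A) = {oscar}, ∂A = {oscar}.

Closed sets in (X, τ) are complements of opens:
  closed(X, τ) = {∅, {oscar}, {oscar, papa}, {mike, november, oscar}, {mike, november, oscar, papa}}.
int(A) = ⋃ {U ∈ τ : U ⊆ A}. Opens contained in A: ∅.
Taking the union of these: int(A) = ∅.
cl(A) = ⋂ {C closed : A ⊆ C}. Closed sets containing A: {oscar}, {oscar, papa}, {mike, november, oscar}, {mike, november, oscar, papa}.
Intersecting these: cl(A) = {oscar}.
∂A = cl(A) ∖ int(A) = {oscar} ∖ ∅ = {oscar}.


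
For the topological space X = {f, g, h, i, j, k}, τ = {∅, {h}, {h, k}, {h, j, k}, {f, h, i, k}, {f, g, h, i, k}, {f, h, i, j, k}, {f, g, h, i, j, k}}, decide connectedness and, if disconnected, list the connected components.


(X, τ) is connected.

Find clopen sets (U ∈ τ with X ∖ U ∈ τ):
  U = ∅, X ∖ U = {f, g, h, i, j, k} — both open, so U is clopen.
  U = {f, g, h, i, j, k}, X ∖ U = ∅ — both open, so U is clopen.
Only trivial clopens (∅ and X) exist, so (X, τ) is connected.
Compute connected components by grouping points that agree on all clopens:
  component: {f, g, h, i, j, k}


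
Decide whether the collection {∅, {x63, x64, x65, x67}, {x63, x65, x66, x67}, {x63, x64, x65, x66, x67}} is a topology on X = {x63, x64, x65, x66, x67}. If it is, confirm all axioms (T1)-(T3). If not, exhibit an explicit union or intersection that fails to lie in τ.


τ is NOT a topology on X.

Axiom (T1): ∅ ∈ τ? Yes; X ∈ τ? Yes.
Axiom (T2/T3): check pairwise unions and intersections of members of τ.
Counterexample for (T3): {x63, x64, x65, x67} ∩ {x63, x65, x66, x67} = {x63, x65, x67} ∉ τ. Therefore τ is NOT a topology.


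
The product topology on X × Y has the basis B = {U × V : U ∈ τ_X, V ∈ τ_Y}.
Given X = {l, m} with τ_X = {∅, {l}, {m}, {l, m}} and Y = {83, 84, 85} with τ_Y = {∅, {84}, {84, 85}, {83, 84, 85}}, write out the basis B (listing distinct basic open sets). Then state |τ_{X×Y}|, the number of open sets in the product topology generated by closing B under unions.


Basis B = {∅ × ∅, {l} × {84}, {m} × {84}, {l} × {84, 85}, {l, m} × {84}, {m} × {84, 85}, {l} × {83, 84, 85}, {m} × {83, 84, 85}, {l, m} × {84, 85}, {l, m} × {83, 84, 85}}; |τ_{X×Y}| = 16.

Enumerate products U × V with U ∈ τ_X, V ∈ τ_Y (deduplicated):
  ∅ × ∅ = {} (∅)
  {l} × {84} = {(l,84)}
  {m} × {84} = {(m,84)}
  {l} × {84, 85} = {(l,84), (l,85)}
  {l, m} × {84} = {(l,84), (m,84)}
  {m} × {84, 85} = {(m,84), (m,85)}
  {l} × {83, 84, 85} = {(l,83), (l,84), (l,85)}
  {m} × {83, 84, 85} = {(m,83), (m,84), (m,85)}
  {l, m} × {84, 85} = {(l,84), (l,85), (m,84), (m,85)}
  {l, m} × {83, 84, 85} = {(l,83), (l,84), (l,85), (m,83), (m,84), (m,85)}
These 10 distinct sets form the basis B.
Close under arbitrary unions to get τ_{X×Y}; counting gives |τ_{X×Y}| = 16.


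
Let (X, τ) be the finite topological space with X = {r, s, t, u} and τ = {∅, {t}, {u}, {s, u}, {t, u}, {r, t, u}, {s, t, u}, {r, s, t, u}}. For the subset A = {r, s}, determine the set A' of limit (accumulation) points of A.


A' = ∅

For each x ∈ X, list the open sets U ∈ τ with x ∈ U, then check whether U ∩ (A ∖ {x}) ≠ ∅ for every such U.
  x = r: open {r, t, u} ∋ x has {r, t, u} ∩ (A ∖ {r}) = ∅, so x is NOT a limit point.
  x = s: open {s, u} ∋ x has {s, u} ∩ (A ∖ {s}) = ∅, so x is NOT a limit point.
  x = t: open {t} ∋ x has {t} ∩ (A ∖ {t}) = ∅, so x is NOT a limit point.
  x = u: open {u} ∋ x has {u} ∩ (A ∖ {u}) = ∅, so x is NOT a limit point.
Collecting: A' = ∅.


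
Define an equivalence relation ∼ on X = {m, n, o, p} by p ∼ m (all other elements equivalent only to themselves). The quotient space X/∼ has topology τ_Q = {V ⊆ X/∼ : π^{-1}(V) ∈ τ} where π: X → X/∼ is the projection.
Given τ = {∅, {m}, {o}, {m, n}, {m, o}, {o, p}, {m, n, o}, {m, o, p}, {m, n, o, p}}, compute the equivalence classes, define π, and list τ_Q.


X/∼ = {[m=p], [n], [o]}; |τ_Q| = 4.

Equivalence classes: [m=p], [n], [o].
Quotient map π: X → X/∼ sends m ↦ [m=p], n ↦ [n], o ↦ [o], p ↦ [m=p].
For each subset V ⊆ X/∼, compute π^{-1}(V) ⊆ X and check whether π^{-1}(V) ∈ τ. V is open in τ_Q iff π^{-1}(V) ∈ τ.
  V = {}: π^{-1}(V) = ∅ ∈ τ ✓.
  V = {[m=p]}: π^{-1}(V) = {m, p} ∉ τ ✗.
  V = {[n]}: π^{-1}(V) = {n} ∉ τ ✗.
  V = {[m=p], [n]}: π^{-1}(V) = {m, n, p} ∉ τ ✗.
  V = {[o]}: π^{-1}(V) = {o} ∈ τ ✓.
  V = {[m=p], [o]}: π^{-1}(V) = {m, o, p} ∈ τ ✓.
  V = {[n], [o]}: π^{-1}(V) = {n, o} ∉ τ ✗.
  V = {[m=p], [n], [o]}: π^{-1}(V) = {m, n, o, p} ∈ τ ✓.
Open sets in the quotient: τ_Q = {{}, {[o]}, {[m=p], [o]}, {[m=p], [n], [o]}} (4 elements).
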